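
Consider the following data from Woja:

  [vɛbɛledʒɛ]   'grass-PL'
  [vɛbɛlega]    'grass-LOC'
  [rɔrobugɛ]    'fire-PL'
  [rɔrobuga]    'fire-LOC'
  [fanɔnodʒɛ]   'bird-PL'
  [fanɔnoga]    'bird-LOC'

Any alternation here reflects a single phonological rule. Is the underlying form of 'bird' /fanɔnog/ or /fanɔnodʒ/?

/fanɔnodʒ/

The root 'bird' surfaces as [fanɔnodʒɛ] and [fanɔnoga], with a stem-final [dʒ] ~ [g] alternation.
Compare 'fire', with invariant [g] in [rɔrobugɛ] and [rɔrobuga]: an analysis with underlying /g/ and a rule producing [dʒ] before the PL suffix would wrongly predict alternation here too.
The alternation reflects depalatalization: palato-alveolar /dʒ/ becomes [g] when no front vowel follows. /dʒ/ is underlying.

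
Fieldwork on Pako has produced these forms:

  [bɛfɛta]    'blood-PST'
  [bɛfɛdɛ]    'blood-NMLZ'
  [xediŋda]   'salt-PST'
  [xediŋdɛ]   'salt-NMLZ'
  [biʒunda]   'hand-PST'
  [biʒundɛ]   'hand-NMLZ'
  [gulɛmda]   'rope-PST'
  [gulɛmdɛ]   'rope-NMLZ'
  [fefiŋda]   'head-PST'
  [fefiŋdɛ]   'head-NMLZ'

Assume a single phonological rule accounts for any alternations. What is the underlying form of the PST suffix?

The PST morpheme has two allomorphs, [-da] and [-ta].
By contrast the NMLZ suffix keeps its initial [d] throughout — that segment must be underlying.
So the underlying form is /-ta/, and voiceless stops become voiced after a nasal.

/-ta/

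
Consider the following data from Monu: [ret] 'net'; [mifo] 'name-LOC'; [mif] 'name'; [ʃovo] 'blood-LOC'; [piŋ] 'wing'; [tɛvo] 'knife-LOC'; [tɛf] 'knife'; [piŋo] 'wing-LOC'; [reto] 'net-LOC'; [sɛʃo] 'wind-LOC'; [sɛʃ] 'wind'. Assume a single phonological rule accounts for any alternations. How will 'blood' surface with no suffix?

In [tɛf] and [tɛvo] the final segment of 'knife' alternates: [f] ~ [v].
The stem 'name' ([mif], [mifo]) shows [f] unchanged in both environments, so [f] cannot be basic with [v] derived before the LOC suffix.
So /v/ is underlying, and a rule of word-final obstruent devoicing — voiced obstruents become voiceless word-finally — gives [f].
From [ʃovo] the stem 'blood' is /ʃov/; word-finally this yields [ʃof].

[ʃof]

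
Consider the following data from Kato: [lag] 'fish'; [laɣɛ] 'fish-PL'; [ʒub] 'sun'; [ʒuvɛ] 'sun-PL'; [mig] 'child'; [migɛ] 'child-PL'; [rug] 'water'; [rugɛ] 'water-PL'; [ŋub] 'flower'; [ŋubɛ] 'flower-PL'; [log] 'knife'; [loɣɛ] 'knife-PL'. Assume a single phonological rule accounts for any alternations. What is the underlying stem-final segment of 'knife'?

/ɣ/

The stem for 'knife' ends in [g] in [log] but [ɣ] in [loɣɛ].
Compare 'water', with invariant [g] in [rug] and [rugɛ]: an analysis with underlying /g/ and a rule producing [ɣ] before the PL suffix would wrongly predict alternation here too.
Therefore /ɣ/ is basic and [g] is derived by word-final hardening (voiced fricatives become stops word-finally).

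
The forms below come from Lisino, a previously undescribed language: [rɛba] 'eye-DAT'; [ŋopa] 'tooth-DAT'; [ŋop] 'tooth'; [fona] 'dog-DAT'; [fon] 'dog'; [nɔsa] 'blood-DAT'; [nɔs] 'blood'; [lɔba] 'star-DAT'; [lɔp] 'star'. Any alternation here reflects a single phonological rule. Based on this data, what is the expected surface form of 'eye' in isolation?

The stem for 'star' ends in [b] in [lɔba] but [p] in [lɔp].
Compare 'tooth', with invariant [p] in [ŋopa] and [ŋop]: an analysis with underlying /p/ and a rule producing [b] before the DAT suffix would wrongly predict alternation here too.
The underlying segment must be /b/; voiced obstruents become voiceless word-finally, yielding [p] there.
The one attested form of 'eye', [rɛba], shows underlying /rɛb/. Applying the same rule word-finally gives [rɛp].

[rɛp]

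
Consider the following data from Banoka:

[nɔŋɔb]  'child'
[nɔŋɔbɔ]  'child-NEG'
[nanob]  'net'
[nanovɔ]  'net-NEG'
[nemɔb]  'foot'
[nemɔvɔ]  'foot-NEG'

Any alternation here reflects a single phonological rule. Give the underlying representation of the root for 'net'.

'net' shows [b] ~ [v] at the end of the stem ([nanob] vs [nanovɔ]).
Compare 'child', with invariant [b] in [nɔŋɔb] and [nɔŋɔbɔ]: an analysis with underlying /b/ and a rule producing [v] before the NEG suffix would wrongly predict alternation here too.
The underlying segment must be /v/; voiced fricatives become stops word-finally, yielding [b] there.
Hence 'net' is /nanov/ underlyingly.

/nanov/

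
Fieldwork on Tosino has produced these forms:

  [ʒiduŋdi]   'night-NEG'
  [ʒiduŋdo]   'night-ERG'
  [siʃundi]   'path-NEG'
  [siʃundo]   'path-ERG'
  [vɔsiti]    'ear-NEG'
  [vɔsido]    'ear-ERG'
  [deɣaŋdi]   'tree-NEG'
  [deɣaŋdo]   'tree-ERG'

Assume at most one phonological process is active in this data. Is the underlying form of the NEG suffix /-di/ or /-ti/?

/-ti/

The NEG morpheme has two allomorphs, [-di] and [-ti].
By contrast the ERG suffix keeps its initial [d] throughout — that segment must be underlying.
So the underlying form is /-ti/, and voiceless stops become voiced after a nasal.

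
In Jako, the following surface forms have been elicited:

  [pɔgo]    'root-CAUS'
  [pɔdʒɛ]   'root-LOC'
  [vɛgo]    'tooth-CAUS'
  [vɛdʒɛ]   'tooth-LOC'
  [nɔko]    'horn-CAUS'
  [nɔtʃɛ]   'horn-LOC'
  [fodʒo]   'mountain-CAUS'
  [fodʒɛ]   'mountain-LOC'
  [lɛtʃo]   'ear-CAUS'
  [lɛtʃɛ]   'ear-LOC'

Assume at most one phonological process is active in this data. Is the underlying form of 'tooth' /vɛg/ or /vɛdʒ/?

/vɛg/

The root 'tooth' surfaces as [vɛgo] and [vɛdʒɛ], with a stem-final [g] ~ [dʒ] alternation.
Compare 'mountain', with invariant [dʒ] in [fodʒo] and [fodʒɛ]: an analysis with underlying /dʒ/ and a rule producing [g] before the CAUS suffix would wrongly predict alternation here too.
Therefore /g/ is basic and [dʒ] is derived by palatalization before a front vowel (/k/ and /g/ become palato-alveolar [tʃ] and [dʒ] before a front vowel).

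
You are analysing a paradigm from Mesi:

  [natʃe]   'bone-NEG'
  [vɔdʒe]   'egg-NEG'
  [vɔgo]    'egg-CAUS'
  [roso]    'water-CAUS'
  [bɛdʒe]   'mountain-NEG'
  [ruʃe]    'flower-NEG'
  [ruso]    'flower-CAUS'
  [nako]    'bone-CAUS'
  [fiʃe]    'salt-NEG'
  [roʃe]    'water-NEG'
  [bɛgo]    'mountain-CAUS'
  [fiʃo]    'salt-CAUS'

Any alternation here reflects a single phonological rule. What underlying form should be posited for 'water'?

/ros/

The root 'water' surfaces as [roʃe] and [roso], with a stem-final [ʃ] ~ [s] alternation.
Compare 'salt', with invariant [ʃ] in [fiʃe] and [fiʃo]: an analysis with underlying /ʃ/ and a rule producing [s] before the CAUS suffix would wrongly predict alternation here too.
The underlying segment must be /s/; /k/, /g/ and /s/ become palato-alveolar [tʃ], [dʒ] and [ʃ] before a front vowel, yielding [ʃ] there.
Hence 'water' is /ros/ underlyingly.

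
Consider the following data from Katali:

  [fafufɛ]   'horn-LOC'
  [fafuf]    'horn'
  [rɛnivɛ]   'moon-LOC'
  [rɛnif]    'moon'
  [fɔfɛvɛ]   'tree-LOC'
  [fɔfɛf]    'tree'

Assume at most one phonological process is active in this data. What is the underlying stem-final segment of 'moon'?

The root 'moon' surfaces as [rɛnivɛ] and [rɛnif], with a stem-final [v] ~ [f] alternation.
If /f/ were underlying and a rule turned it into [v] before the LOC suffix, 'horn' would also alternate; but it has [f] in both [fafufɛ] and [fafuf].
The underlying segment must be /v/; voiced obstruents become voiceless word-finally, yielding [f] there.

/v/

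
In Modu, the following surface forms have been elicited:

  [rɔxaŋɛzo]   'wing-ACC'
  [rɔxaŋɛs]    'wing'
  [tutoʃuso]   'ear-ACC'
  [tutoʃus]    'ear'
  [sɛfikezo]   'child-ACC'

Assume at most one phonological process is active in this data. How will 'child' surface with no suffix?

[sɛfikes]

The stem for 'wing' ends in [z] in [rɔxaŋɛzo] but [s] in [rɔxaŋɛs].
But 'ear' keeps [s] in both environments ([tutoʃuso], [tutoʃus]), so there is no rule changing /s/ to [z] before the ACC suffix.
The alternation reflects word-final obstruent devoicing: voiced obstruents become voiceless word-finally. /z/ is underlying.
The one attested form of 'child', [sɛfikezo], shows underlying /sɛfikez/. Applying the same rule word-finally gives [sɛfikes].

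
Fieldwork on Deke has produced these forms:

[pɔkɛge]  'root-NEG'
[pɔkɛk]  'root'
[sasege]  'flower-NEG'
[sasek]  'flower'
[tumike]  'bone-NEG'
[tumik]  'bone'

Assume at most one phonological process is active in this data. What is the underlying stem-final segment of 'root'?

The stem for 'root' ends in [g] in [pɔkɛge] but [k] in [pɔkɛk].
The stem 'bone' ([tumike], [tumik]) shows [k] unchanged in both environments, so [k] cannot be basic with [g] derived before the NEG suffix.
The alternation reflects word-final obstruent devoicing: voiced obstruents become voiceless word-finally. /g/ is underlying.

/g/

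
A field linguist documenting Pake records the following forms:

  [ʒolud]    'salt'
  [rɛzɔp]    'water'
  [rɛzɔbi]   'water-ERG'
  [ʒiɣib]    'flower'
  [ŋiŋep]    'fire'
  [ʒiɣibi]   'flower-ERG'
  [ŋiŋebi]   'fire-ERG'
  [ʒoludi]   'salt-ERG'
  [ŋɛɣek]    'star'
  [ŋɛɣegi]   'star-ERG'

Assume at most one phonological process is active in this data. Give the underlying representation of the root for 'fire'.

/ŋiŋep/

The root 'fire' surfaces as [ŋiŋebi] and [ŋiŋep], with a stem-final [b] ~ [p] alternation.
Compare 'flower', with invariant [b] in [ʒiɣibi] and [ʒiɣib]: an analysis with underlying /b/ and a rule producing [p] in isolation would wrongly predict alternation here too.
Therefore /p/ is basic and [b] is derived by intervocalic voicing (voiceless stops become voiced between vowels).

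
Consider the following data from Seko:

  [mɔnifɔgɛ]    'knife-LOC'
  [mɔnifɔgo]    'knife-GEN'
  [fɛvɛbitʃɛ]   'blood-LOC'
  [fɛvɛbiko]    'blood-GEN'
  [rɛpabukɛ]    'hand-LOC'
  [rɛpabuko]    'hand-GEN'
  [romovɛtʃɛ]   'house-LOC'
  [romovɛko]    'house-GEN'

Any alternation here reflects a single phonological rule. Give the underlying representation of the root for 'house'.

In [romovɛtʃɛ] and [romovɛko] the final segment of 'house' alternates: [tʃ] ~ [k].
But 'hand' keeps [k] in both environments ([rɛpabukɛ], [rɛpabuko]), so there is no rule changing /k/ to [tʃ] before the LOC suffix.
The underlying segment must be /tʃ/; palato-alveolar /tʃ/ becomes [k] when no front vowel follows, yielding [k] there.

/romovɛtʃ/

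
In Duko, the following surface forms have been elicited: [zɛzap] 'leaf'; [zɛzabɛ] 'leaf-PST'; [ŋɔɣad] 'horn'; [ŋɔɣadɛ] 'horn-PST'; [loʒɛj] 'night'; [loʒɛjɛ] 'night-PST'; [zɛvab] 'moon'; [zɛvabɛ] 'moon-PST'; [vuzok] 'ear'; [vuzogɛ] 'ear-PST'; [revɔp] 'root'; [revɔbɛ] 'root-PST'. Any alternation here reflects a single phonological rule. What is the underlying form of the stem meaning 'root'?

/revɔp/

'root' shows [p] ~ [b] at the end of the stem ([revɔp] vs [revɔbɛ]).
The stem 'moon' ([zɛvab], [zɛvabɛ]) shows [b] unchanged in both environments, so [b] cannot be basic with [p] derived in isolation.
Therefore /p/ is basic and [b] is derived by intervocalic voicing (voiceless stops become voiced between vowels).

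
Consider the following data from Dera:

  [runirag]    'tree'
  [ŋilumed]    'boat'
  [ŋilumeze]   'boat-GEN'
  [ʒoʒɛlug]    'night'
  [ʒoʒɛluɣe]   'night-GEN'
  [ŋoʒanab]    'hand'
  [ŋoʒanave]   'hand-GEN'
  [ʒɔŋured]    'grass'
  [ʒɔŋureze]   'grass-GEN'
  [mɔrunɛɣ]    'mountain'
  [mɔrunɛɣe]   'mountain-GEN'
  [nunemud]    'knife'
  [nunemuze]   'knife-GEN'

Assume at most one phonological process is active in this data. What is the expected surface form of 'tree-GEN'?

In [ʒoʒɛlug] and [ʒoʒɛluɣe] the final segment of 'night' alternates: [g] ~ [ɣ].
Compare 'mountain', with invariant [ɣ] in [mɔrunɛɣ] and [mɔrunɛɣe]: an analysis with underlying /ɣ/ and a rule producing [g] in isolation would wrongly predict alternation here too.
So /g/ is underlying, and a rule of intervocalic spirantization — voiced stops become fricatives between vowels — gives [ɣ].
From [runirag] the stem 'tree' is /runirag/; between vowels this yields [runiraɣe].

[runiraɣe]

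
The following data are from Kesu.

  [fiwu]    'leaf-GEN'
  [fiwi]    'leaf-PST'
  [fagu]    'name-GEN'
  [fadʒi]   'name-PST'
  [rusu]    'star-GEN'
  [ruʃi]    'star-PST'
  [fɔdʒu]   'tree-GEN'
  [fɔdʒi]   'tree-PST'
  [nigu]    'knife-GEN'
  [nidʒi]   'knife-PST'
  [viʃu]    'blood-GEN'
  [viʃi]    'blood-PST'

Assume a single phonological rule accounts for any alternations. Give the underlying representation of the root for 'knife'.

/nig/

'knife' shows [g] ~ [dʒ] at the end of the stem ([nigu] vs [nidʒi]).
Compare 'tree', with invariant [dʒ] in [fɔdʒu] and [fɔdʒi]: an analysis with underlying /dʒ/ and a rule producing [g] before the GEN suffix would wrongly predict alternation here too.
Therefore /g/ is basic and [dʒ] is derived by palatalization before a front vowel (/g/ and /s/ become palato-alveolar [dʒ] and [ʃ] before a front vowel).
The underlying form of 'knife' is therefore /nig/.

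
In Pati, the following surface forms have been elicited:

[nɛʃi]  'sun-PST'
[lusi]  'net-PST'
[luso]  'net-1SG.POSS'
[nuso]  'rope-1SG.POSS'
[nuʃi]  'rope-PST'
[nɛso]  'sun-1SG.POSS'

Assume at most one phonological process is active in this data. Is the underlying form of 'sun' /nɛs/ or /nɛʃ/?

/nɛʃ/

In [nɛso] and [nɛʃi] the final segment of 'sun' alternates: [s] ~ [ʃ].
The stem 'net' ([luso], [lusi]) shows [s] unchanged in both environments, so [s] cannot be basic with [ʃ] derived before the PST suffix.
So /ʃ/ is underlying, and a rule of depalatalization — palato-alveolar /ʃ/ becomes [s] when no front vowel follows — gives [s].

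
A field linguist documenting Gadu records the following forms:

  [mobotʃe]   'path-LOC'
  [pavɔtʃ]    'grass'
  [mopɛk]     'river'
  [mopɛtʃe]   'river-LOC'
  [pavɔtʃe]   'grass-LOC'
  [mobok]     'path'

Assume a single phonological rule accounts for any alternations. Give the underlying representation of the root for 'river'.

/mopɛk/

The root 'river' surfaces as [mopɛk] and [mopɛtʃe], with a stem-final [k] ~ [tʃ] alternation.
But 'grass' keeps [tʃ] in both environments ([pavɔtʃ], [pavɔtʃe]), so there is no rule changing /tʃ/ to [k] in isolation.
Therefore /k/ is basic and [tʃ] is derived by palatalization before a front vowel (/k/ becomes palato-alveolar [tʃ] before a front vowel).
So 'river' = /mopɛk/.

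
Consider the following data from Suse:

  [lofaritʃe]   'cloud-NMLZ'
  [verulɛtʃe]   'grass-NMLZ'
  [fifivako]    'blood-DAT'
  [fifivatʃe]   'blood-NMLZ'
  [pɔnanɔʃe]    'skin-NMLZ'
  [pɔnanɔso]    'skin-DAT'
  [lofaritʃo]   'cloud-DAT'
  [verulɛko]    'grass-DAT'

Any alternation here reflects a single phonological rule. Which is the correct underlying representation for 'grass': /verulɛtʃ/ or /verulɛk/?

/verulɛk/

The root 'grass' surfaces as [verulɛko] and [verulɛtʃe], with a stem-final [k] ~ [tʃ] alternation.
If /tʃ/ were underlying and a rule turned it into [k] before the DAT suffix, 'cloud' would also alternate; but it has [tʃ] in both [lofaritʃo] and [lofaritʃe].
The alternation reflects palatalization before a front vowel: /k/ and /s/ become palato-alveolar [tʃ] and [ʃ] before a front vowel. /k/ is underlying.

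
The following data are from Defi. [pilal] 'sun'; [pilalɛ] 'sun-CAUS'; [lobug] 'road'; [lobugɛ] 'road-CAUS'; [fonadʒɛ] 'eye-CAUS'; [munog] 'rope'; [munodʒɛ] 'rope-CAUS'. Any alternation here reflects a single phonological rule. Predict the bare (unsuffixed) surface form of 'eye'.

[fonag]

'rope' shows [g] ~ [dʒ] at the end of the stem ([munog] vs [munodʒɛ]).
The stem 'road' ([lobug], [lobugɛ]) shows [g] unchanged in both environments, so [g] cannot be basic with [dʒ] derived before the CAUS suffix.
The alternation reflects depalatalization: palato-alveolar /dʒ/ becomes [g] when no front vowel follows. /dʒ/ is underlying.
The one attested form of 'eye', [fonadʒɛ], shows underlying /fonadʒ/. Applying the same rule when no front vowel follows gives [fonag].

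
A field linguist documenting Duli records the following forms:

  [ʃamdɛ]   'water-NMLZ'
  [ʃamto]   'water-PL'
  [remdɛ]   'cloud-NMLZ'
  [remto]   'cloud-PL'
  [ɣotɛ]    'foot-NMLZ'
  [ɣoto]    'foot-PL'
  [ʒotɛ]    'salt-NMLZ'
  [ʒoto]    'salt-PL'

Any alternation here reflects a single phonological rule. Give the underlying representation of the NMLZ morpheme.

/-dɛ/

The NMLZ morpheme has two allomorphs, [-dɛ] and [-tɛ].
The PL suffix, which begins with [t], is invariant after every stem; so [t] is not altered by any rule here.
The NMLZ suffix is therefore /-dɛ/ underlyingly, with post-vocalic devoicing: voiced stops become voiceless after a vowel.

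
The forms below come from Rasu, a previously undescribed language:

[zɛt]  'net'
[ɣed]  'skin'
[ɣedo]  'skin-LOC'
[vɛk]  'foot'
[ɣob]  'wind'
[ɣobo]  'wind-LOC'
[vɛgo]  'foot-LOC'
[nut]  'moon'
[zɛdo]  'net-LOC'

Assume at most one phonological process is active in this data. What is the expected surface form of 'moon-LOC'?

In [zɛdo] and [zɛt] the final segment of 'net' alternates: [d] ~ [t].
The stem 'skin' ([ɣedo], [ɣed]) shows [d] unchanged in both environments, so [d] cannot be basic with [t] derived in isolation.
Therefore /t/ is basic and [d] is derived by intervocalic voicing (voiceless stops become voiced between vowels).
The one attested form of 'moon', [nut], shows underlying /nut/. Applying the same rule between vowels gives [nudo].

[nudo]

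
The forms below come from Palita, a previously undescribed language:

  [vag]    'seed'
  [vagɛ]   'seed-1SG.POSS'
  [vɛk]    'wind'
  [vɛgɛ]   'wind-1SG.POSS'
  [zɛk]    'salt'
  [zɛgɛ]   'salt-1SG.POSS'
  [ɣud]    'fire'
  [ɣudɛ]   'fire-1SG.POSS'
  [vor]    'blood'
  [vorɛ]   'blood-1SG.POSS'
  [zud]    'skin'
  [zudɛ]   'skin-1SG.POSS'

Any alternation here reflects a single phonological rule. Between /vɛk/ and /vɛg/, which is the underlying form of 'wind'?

'wind' shows [k] ~ [g] at the end of the stem ([vɛk] vs [vɛgɛ]).
But 'seed' keeps [g] in both environments ([vag], [vagɛ]), so there is no rule changing /g/ to [k] in isolation.
So /k/ is underlying, and a rule of intervocalic voicing — voiceless stops become voiced between vowels — gives [g].

/vɛk/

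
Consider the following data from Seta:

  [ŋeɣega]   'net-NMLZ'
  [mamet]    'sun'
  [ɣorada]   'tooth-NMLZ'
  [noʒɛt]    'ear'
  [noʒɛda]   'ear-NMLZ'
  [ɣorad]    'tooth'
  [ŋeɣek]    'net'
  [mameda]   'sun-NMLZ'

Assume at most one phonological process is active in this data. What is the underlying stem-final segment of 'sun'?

/t/

'sun' shows [d] ~ [t] at the end of the stem ([mameda] vs [mamet]).
If /d/ were underlying and a rule turned it into [t] in isolation, 'tooth' would also alternate; but it has [d] in both [ɣorada] and [ɣorad].
Therefore /t/ is basic and [d] is derived by intervocalic voicing (voiceless stops become voiced between vowels).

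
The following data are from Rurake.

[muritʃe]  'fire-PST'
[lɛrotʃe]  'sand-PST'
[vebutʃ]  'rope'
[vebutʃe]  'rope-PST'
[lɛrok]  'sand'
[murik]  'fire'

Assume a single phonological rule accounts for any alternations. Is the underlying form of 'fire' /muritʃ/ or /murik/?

The stem for 'fire' ends in [tʃ] in [muritʃe] but [k] in [murik].
If /tʃ/ were underlying and a rule turned it into [k] in isolation, 'rope' would also alternate; but it has [tʃ] in both [vebutʃe] and [vebutʃ].
Therefore /k/ is basic and [tʃ] is derived by palatalization before a front vowel (/k/ becomes palato-alveolar [tʃ] before a front vowel).

/murik/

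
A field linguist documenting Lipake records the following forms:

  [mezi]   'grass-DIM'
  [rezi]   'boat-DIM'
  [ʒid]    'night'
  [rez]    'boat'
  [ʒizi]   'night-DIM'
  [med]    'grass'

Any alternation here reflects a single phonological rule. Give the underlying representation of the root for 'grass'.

/med/

The stem for 'grass' ends in [d] in [med] but [z] in [mezi].
If /z/ were underlying and a rule turned it into [d] in isolation, 'boat' would also alternate; but it has [z] in both [rez] and [rezi].
The underlying segment must be /d/; voiced stops become fricatives between vowels, yielding [z] there.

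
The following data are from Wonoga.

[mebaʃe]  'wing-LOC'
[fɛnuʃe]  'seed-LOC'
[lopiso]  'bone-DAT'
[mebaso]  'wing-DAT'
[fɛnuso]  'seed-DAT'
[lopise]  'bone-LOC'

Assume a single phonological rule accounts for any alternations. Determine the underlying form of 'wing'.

The stem for 'wing' ends in [s] in [mebaso] but [ʃ] in [mebaʃe].
The stem 'bone' ([lopiso], [lopise]) shows [s] unchanged in both environments, so [s] cannot be basic with [ʃ] derived before the LOC suffix.
The alternation reflects depalatalization: palato-alveolar /ʃ/ becomes [s] when no front vowel follows. /ʃ/ is underlying.
So 'wing' = /mebaʃ/.

/mebaʃ/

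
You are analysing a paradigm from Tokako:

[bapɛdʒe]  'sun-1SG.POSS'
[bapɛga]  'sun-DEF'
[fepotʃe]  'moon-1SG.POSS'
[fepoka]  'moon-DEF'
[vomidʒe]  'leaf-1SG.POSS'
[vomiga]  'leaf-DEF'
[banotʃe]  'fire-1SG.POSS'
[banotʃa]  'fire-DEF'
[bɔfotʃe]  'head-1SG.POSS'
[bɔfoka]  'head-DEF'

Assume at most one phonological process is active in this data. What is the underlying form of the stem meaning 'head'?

'head' shows [tʃ] ~ [k] at the end of the stem ([bɔfotʃe] vs [bɔfoka]).
Compare 'fire', with invariant [tʃ] in [banotʃe] and [banotʃa]: an analysis with underlying /tʃ/ and a rule producing [k] before the DEF suffix would wrongly predict alternation here too.
The underlying segment must be /k/; /k/ and /g/ become palato-alveolar [tʃ] and [dʒ] before a front vowel, yielding [tʃ] there.

/bɔfok/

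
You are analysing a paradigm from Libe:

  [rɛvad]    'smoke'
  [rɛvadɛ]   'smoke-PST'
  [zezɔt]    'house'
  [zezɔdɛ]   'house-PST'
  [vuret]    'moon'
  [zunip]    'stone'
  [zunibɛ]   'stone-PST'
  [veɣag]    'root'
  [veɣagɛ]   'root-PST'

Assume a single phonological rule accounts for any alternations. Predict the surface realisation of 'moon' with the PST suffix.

[vuredɛ]

'house' shows [t] ~ [d] at the end of the stem ([zezɔt] vs [zezɔdɛ]).
The stem 'smoke' ([rɛvad], [rɛvadɛ]) shows [d] unchanged in both environments, so [d] cannot be basic with [t] derived in isolation.
The underlying segment must be /t/; voiceless stops become voiced between vowels, yielding [d] there.
From [vuret] the stem 'moon' is /vuret/; between vowels this yields [vuredɛ].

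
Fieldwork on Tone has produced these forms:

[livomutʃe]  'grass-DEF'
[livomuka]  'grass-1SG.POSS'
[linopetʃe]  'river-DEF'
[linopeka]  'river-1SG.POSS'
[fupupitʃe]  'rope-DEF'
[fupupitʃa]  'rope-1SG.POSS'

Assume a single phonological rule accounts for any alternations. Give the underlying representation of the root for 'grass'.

'grass' shows [tʃ] ~ [k] at the end of the stem ([livomutʃe] vs [livomuka]).
But 'rope' keeps [tʃ] in both environments ([fupupitʃe], [fupupitʃa]), so there is no rule changing /tʃ/ to [k] before the 1SG.POSS suffix.
The underlying segment must be /k/; /k/ becomes palato-alveolar [tʃ] before a front vowel, yielding [tʃ] there.
So 'grass' = /livomuk/.

/livomuk/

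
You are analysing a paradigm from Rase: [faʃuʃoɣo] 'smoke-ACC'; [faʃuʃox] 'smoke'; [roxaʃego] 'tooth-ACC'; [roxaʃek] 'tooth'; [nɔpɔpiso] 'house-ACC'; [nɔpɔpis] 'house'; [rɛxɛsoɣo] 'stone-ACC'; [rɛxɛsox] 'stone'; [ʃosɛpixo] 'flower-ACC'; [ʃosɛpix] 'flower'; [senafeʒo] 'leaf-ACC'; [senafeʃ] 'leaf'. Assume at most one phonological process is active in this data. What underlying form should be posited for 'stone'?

'stone' shows [ɣ] ~ [x] at the end of the stem ([rɛxɛsoɣo] vs [rɛxɛsox]).
The stem 'flower' ([ʃosɛpixo], [ʃosɛpix]) shows [x] unchanged in both environments, so [x] cannot be basic with [ɣ] derived before the ACC suffix.
So /ɣ/ is underlying, and a rule of word-final obstruent devoicing — voiced obstruents become voiceless word-finally — gives [x].
So 'stone' = /rɛxɛsoɣ/.

/rɛxɛsoɣ/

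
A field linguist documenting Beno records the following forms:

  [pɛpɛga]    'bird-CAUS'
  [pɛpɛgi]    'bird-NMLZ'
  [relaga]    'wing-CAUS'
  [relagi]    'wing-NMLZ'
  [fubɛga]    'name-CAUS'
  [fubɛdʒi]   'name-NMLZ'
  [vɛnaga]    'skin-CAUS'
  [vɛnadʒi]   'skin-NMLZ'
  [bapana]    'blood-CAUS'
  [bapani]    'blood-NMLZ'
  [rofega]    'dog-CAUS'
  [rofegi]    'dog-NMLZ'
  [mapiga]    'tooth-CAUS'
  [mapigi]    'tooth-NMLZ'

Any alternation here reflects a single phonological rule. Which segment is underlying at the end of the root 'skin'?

/dʒ/

The root 'skin' surfaces as [vɛnaga] and [vɛnadʒi], with a stem-final [g] ~ [dʒ] alternation.
The stem 'wing' ([relaga], [relagi]) shows [g] unchanged in both environments, so [g] cannot be basic with [dʒ] derived before the NMLZ suffix.
Therefore /dʒ/ is basic and [g] is derived by depalatalization (palato-alveolar /dʒ/ becomes [g] when no front vowel follows).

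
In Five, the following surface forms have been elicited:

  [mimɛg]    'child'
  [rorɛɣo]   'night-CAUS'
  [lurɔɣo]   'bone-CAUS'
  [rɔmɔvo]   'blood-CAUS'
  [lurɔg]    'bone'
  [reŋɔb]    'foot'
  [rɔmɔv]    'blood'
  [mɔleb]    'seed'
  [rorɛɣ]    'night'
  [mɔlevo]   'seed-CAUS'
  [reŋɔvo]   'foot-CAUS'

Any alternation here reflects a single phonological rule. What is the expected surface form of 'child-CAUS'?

'bone' shows [g] ~ [ɣ] at the end of the stem ([lurɔg] vs [lurɔɣo]).
Compare 'night', with invariant [ɣ] in [rorɛɣ] and [rorɛɣo]: an analysis with underlying /ɣ/ and a rule producing [g] in isolation would wrongly predict alternation here too.
The alternation reflects intervocalic spirantization: voiced stops become fricatives between vowels. /g/ is underlying.
The one attested form of 'child', [mimɛg], shows underlying /mimɛg/. Applying the same rule between vowels gives [mimɛɣo].

[mimɛɣo]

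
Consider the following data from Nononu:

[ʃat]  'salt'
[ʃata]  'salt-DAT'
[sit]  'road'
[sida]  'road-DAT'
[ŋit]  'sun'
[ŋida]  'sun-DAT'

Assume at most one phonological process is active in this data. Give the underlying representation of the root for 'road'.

/sid/

'road' shows [t] ~ [d] at the end of the stem ([sit] vs [sida]).
The stem 'salt' ([ʃat], [ʃata]) shows [t] unchanged in both environments, so [t] cannot be basic with [d] derived before the DAT suffix.
Therefore /d/ is basic and [t] is derived by word-final obstruent devoicing (voiced obstruents become voiceless word-finally).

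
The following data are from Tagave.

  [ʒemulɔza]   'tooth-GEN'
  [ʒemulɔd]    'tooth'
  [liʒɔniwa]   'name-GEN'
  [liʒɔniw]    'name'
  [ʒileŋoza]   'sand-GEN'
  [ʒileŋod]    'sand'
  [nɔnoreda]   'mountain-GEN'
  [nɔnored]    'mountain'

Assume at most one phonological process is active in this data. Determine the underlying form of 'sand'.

The stem for 'sand' ends in [z] in [ʒileŋoza] but [d] in [ʒileŋod].
But 'mountain' keeps [d] in both environments ([nɔnoreda], [nɔnored]), so there is no rule changing /d/ to [z] before the GEN suffix.
The underlying segment must be /z/; voiced fricatives become stops word-finally, yielding [d] there.
The underlying form of 'sand' is therefore /ʒileŋoz/.

/ʒileŋoz/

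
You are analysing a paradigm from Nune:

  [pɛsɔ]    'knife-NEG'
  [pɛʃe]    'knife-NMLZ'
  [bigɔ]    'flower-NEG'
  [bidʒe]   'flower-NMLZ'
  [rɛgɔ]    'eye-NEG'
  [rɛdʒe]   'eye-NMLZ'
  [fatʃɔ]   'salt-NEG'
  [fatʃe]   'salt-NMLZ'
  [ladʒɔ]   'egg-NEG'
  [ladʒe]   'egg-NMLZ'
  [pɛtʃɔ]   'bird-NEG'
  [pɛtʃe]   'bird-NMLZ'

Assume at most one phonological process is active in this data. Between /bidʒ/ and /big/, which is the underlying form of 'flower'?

/big/

The stem for 'flower' ends in [g] in [bigɔ] but [dʒ] in [bidʒe].
But 'egg' keeps [dʒ] in both environments ([ladʒɔ], [ladʒe]), so there is no rule changing /dʒ/ to [g] before the NEG suffix.
So /g/ is underlying, and a rule of palatalization before a front vowel — /g/ and /s/ become palato-alveolar [dʒ] and [ʃ] before a front vowel — gives [dʒ].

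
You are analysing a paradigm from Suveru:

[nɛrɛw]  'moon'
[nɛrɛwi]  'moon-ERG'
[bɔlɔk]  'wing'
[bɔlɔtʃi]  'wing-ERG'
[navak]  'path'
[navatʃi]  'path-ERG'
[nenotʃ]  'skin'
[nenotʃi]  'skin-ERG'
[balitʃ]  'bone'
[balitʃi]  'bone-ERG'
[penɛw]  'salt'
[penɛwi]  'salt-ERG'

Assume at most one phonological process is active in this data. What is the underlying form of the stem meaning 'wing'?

/bɔlɔk/

'wing' shows [k] ~ [tʃ] at the end of the stem ([bɔlɔk] vs [bɔlɔtʃi]).
If /tʃ/ were underlying and a rule turned it into [k] in isolation, 'skin' would also alternate; but it has [tʃ] in both [nenotʃ] and [nenotʃi].
Therefore /k/ is basic and [tʃ] is derived by palatalization before a front vowel (/k/ becomes palato-alveolar [tʃ] before a front vowel).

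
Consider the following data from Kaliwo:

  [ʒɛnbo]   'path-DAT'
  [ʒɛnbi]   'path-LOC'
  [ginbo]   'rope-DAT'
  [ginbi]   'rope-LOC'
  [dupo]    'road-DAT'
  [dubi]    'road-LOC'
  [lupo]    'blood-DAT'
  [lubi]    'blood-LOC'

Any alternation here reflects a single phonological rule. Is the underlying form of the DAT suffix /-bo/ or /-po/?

The DAT suffix surfaces as [-bo] and [-po], depending on the final segment of the stem.
By contrast the LOC suffix keeps its initial [b] throughout — that segment must be underlying.
So the underlying form is /-po/, and voiceless stops become voiced after a nasal.

/-po/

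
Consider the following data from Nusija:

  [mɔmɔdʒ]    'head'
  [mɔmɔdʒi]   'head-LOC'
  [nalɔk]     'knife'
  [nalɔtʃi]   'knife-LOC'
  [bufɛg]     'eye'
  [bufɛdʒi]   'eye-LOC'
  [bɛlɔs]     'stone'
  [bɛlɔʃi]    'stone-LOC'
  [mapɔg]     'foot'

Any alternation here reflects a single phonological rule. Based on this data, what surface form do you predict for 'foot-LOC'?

[mapɔdʒi]

The stem for 'eye' ends in [g] in [bufɛg] but [dʒ] in [bufɛdʒi].
If /dʒ/ were underlying and a rule turned it into [g] in isolation, 'head' would also alternate; but it has [dʒ] in both [mɔmɔdʒ] and [mɔmɔdʒi].
The underlying segment must be /g/; /k/, /g/ and /s/ become palato-alveolar [tʃ], [dʒ] and [ʃ] before a front vowel, yielding [dʒ] there.
The one attested form of 'foot', [mapɔg], shows underlying /mapɔg/. Applying the same rule before a front vowel gives [mapɔdʒi].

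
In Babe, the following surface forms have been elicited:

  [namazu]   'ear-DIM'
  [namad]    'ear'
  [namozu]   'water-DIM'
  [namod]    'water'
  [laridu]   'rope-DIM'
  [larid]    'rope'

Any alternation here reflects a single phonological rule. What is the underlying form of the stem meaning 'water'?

/namoz/

In [namozu] and [namod] the final segment of 'water' alternates: [z] ~ [d].
The stem 'rope' ([laridu], [larid]) shows [d] unchanged in both environments, so [d] cannot be basic with [z] derived before the DIM suffix.
The underlying segment must be /z/; voiced fricatives become stops word-finally, yielding [d] there.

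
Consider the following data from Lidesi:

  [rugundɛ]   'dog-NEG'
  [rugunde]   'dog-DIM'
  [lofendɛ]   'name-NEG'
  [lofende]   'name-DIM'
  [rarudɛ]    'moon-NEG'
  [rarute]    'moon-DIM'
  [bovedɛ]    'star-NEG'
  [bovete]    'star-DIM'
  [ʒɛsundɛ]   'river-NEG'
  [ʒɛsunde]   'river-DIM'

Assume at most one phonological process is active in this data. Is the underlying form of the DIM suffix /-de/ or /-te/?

The DIM suffix surfaces as [-de] and [-te], depending on the final segment of the stem.
The NEG suffix, which begins with [d], is invariant after every stem; so [d] is not altered by any rule here.
So the underlying form is /-te/, and voiceless stops become voiced after a nasal.

/-te/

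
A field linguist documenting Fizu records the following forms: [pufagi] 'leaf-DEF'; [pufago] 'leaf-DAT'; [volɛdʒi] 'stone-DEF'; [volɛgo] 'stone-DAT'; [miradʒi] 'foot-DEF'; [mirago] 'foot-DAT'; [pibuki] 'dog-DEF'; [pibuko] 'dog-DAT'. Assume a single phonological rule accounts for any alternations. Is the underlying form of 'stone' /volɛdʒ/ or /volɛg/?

/volɛdʒ/

In [volɛdʒi] and [volɛgo] the final segment of 'stone' alternates: [dʒ] ~ [g].
The stem 'leaf' ([pufagi], [pufago]) shows [g] unchanged in both environments, so [g] cannot be basic with [dʒ] derived before the DEF suffix.
The alternation reflects depalatalization: palato-alveolar /dʒ/ becomes [g] when no front vowel follows. /dʒ/ is underlying.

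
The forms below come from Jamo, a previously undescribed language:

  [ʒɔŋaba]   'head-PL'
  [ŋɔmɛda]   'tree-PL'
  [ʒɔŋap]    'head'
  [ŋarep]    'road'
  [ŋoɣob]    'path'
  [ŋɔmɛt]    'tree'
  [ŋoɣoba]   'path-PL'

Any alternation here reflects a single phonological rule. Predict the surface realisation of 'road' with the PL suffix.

[ŋareba]

'head' shows [b] ~ [p] at the end of the stem ([ʒɔŋaba] vs [ʒɔŋap]).
If /b/ were underlying and a rule turned it into [p] in isolation, 'path' would also alternate; but it has [b] in both [ŋoɣoba] and [ŋoɣob].
So /p/ is underlying, and a rule of intervocalic voicing — voiceless stops become voiced between vowels — gives [b].
From [ŋarep] the stem 'road' is /ŋarep/; between vowels this yields [ŋareba].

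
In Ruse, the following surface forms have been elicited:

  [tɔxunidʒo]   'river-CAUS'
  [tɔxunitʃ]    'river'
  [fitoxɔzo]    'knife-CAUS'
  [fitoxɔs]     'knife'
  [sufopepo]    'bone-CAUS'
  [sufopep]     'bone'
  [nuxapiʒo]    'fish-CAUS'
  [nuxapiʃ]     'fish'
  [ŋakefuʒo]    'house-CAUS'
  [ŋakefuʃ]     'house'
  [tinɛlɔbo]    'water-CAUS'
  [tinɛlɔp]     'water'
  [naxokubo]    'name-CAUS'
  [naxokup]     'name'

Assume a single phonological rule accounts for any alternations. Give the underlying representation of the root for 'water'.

The stem for 'water' ends in [b] in [tinɛlɔbo] but [p] in [tinɛlɔp].
Compare 'bone', with invariant [p] in [sufopepo] and [sufopep]: an analysis with underlying /p/ and a rule producing [b] before the CAUS suffix would wrongly predict alternation here too.
Therefore /b/ is basic and [p] is derived by word-final obstruent devoicing (voiced obstruents become voiceless word-finally).
The underlying form of 'water' is therefore /tinɛlɔb/.

/tinɛlɔb/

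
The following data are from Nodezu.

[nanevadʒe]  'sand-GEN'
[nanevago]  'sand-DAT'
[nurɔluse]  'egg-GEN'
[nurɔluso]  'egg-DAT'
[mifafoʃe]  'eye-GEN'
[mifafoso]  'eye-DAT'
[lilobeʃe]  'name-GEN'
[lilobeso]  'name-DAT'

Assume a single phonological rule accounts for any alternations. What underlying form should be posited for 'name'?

The stem for 'name' ends in [ʃ] in [lilobeʃe] but [s] in [lilobeso].
The stem 'egg' ([nurɔluse], [nurɔluso]) shows [s] unchanged in both environments, so [s] cannot be basic with [ʃ] derived before the GEN suffix.
The alternation reflects depalatalization: palato-alveolar /dʒ/ and /ʃ/ become [g] and [s] when no front vowel follows. /ʃ/ is underlying.
So 'name' = /lilobeʃ/.

/lilobeʃ/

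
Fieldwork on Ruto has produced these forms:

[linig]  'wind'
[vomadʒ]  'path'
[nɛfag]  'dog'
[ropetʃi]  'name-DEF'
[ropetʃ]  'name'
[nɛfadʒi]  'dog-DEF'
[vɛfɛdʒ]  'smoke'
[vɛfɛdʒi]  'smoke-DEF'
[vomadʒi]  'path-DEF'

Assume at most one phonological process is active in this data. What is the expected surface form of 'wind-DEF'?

'dog' shows [g] ~ [dʒ] at the end of the stem ([nɛfag] vs [nɛfadʒi]).
But 'path' keeps [dʒ] in both environments ([vomadʒ], [vomadʒi]), so there is no rule changing /dʒ/ to [g] in isolation.
Therefore /g/ is basic and [dʒ] is derived by palatalization before a front vowel (/g/ becomes palato-alveolar [dʒ] before a front vowel).
From [linig] the stem 'wind' is /linig/; before a front vowel this yields [linidʒi].

[linidʒi]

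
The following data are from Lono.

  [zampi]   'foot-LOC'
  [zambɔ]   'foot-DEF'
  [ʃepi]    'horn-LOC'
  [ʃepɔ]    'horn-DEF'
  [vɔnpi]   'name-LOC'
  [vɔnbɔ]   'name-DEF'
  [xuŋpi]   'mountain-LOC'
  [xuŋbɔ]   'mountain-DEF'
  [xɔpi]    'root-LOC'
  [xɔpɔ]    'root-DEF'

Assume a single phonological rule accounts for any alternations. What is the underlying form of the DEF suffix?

/-bɔ/

The DEF suffix surfaces as [-bɔ] and [-pɔ], depending on the final segment of the stem.
The LOC suffix, which begins with [p], is invariant after every stem; so [p] is not altered by any rule here.
So the underlying form is /-bɔ/, and voiced stops become voiceless after a vowel.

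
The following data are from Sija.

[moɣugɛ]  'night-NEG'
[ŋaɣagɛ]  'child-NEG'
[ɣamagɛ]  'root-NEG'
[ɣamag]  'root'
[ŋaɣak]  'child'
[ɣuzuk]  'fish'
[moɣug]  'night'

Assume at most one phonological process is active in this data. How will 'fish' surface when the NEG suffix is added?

'child' shows [g] ~ [k] at the end of the stem ([ŋaɣagɛ] vs [ŋaɣak]).
Compare 'root', with invariant [g] in [ɣamagɛ] and [ɣamag]: an analysis with underlying /g/ and a rule producing [k] in isolation would wrongly predict alternation here too.
The alternation reflects intervocalic voicing: voiceless stops become voiced between vowels. /k/ is underlying.
From [ɣuzuk] the stem 'fish' is /ɣuzuk/; between vowels this yields [ɣuzugɛ].

[ɣuzugɛ]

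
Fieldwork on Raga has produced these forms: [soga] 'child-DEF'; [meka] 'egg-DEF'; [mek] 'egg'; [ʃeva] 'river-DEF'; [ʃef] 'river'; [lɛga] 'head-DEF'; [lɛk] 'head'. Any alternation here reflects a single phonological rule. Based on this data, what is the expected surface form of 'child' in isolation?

[sok]

'head' shows [g] ~ [k] at the end of the stem ([lɛga] vs [lɛk]).
But 'egg' keeps [k] in both environments ([meka], [mek]), so there is no rule changing /k/ to [g] before the DEF suffix.
The alternation reflects word-final obstruent devoicing: voiced obstruents become voiceless word-finally. /g/ is underlying.
From [soga] the stem 'child' is /sog/; word-finally this yields [sok].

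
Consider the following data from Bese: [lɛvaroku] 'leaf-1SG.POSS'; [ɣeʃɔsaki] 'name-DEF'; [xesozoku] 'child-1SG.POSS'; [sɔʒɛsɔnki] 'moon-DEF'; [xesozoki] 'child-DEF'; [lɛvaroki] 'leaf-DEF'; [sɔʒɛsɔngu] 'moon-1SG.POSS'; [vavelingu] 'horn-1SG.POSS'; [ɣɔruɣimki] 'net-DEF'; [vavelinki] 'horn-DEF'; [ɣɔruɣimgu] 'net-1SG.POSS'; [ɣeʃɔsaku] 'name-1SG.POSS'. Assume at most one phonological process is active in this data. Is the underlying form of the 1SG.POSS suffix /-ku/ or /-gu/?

/-gu/

The 1SG.POSS suffix surfaces as [-gu] and [-ku], depending on the final segment of the stem.
By contrast the DEF suffix keeps its initial [k] throughout — that segment must be underlying.
The 1SG.POSS suffix is therefore /-gu/ underlyingly, with post-vocalic devoicing: voiced stops become voiceless after a vowel.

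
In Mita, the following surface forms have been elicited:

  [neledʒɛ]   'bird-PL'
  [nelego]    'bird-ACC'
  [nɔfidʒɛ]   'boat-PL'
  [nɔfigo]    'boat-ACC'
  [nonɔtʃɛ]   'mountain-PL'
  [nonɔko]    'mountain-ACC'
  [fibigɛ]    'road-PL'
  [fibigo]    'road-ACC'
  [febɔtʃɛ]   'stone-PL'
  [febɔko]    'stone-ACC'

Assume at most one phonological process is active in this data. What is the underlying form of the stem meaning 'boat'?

In [nɔfidʒɛ] and [nɔfigo] the final segment of 'boat' alternates: [dʒ] ~ [g].
The stem 'road' ([fibigɛ], [fibigo]) shows [g] unchanged in both environments, so [g] cannot be basic with [dʒ] derived before the PL suffix.
Therefore /dʒ/ is basic and [g] is derived by depalatalization (palato-alveolar /tʃ/ and /dʒ/ become [k] and [g] when no front vowel follows).

/nɔfidʒ/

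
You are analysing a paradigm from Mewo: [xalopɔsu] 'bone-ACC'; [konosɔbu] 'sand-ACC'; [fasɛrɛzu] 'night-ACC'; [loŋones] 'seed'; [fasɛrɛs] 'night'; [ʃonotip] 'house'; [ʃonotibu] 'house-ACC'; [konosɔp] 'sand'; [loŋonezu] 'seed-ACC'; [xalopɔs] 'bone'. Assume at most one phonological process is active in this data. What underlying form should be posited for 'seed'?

In [loŋones] and [loŋonezu] the final segment of 'seed' alternates: [s] ~ [z].
But 'bone' keeps [s] in both environments ([xalopɔs], [xalopɔsu]), so there is no rule changing /s/ to [z] before the ACC suffix.
Therefore /z/ is basic and [s] is derived by word-final obstruent devoicing (voiced obstruents become voiceless word-finally).

/loŋonez/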